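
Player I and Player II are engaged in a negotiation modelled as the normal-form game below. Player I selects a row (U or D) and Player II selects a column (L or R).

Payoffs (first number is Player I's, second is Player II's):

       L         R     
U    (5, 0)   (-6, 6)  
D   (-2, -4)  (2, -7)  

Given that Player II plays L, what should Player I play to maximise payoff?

Against L, Player I earns 5 from U and -2 from D.
So U is the best response.

U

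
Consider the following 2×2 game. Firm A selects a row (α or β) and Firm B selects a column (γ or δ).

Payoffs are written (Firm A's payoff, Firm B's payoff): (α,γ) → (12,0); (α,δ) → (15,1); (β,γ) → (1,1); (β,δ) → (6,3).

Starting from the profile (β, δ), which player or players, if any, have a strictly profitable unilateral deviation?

Firm A

Firm A at (β, δ) earns 6; deviating to α yields 15 — a strict improvement.
Firm B earns 3; deviating to γ yields 1 — not better.
Only Firm A has a strictly profitable deviation.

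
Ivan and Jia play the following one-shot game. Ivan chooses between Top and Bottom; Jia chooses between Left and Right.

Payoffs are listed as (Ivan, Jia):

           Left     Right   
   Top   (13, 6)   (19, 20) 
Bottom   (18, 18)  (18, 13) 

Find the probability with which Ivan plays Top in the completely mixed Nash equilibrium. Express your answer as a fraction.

Let r be the probability that Ivan plays Top. In a completely mixed equilibrium, Jia must be indifferent between Left and Right.
Jia's expected payoff from Left is 6r + 18(1−r); from Right it is 20r + 13(1−r).
Setting these equal: −12r + 18 = 7r + 13, so r = 5/19.

5/19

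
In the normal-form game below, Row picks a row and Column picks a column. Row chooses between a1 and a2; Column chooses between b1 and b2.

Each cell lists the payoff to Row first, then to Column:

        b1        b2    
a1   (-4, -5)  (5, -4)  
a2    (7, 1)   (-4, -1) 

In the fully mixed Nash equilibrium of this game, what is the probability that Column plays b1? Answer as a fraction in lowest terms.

9/20

Let c be the probability that Column plays b1. In a completely mixed equilibrium, Row must be indifferent between a1 and a2.
Row's expected payoff from a1 is −4c + 5(1−c); from a2 it is 7c − 4(1−c).
Setting these equal: −9c + 5 = 11c − 4, so c = 9/20.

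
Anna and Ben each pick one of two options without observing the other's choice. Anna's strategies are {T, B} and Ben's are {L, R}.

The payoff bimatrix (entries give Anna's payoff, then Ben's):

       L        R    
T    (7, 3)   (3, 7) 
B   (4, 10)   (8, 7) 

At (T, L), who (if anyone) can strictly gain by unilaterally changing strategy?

Ben

Anna at (T, L) earns 7; deviating to B yields 4 — not better.
Ben earns 3; deviating to R yields 7 — a strict improvement.
Only Ben has a strictly profitable deviation.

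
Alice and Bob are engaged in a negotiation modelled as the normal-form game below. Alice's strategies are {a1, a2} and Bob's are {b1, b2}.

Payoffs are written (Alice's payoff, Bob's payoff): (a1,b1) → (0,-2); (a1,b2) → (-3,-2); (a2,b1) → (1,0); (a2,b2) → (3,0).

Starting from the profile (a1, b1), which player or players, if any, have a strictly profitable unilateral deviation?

Alice at (a1, b1) earns 0; deviating to a2 yields 1 — a strict improvement.
Bob earns -2; deviating to b2 yields -2 — not better.
Only Alice has a strictly profitable deviation.

Alice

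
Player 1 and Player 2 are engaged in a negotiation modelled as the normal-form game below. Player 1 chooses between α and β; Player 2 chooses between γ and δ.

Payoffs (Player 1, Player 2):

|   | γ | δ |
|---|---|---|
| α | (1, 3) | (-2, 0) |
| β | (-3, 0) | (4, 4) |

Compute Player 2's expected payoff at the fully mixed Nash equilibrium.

12/7

First find x, the probability Player 1 plays α, from Player 2's indifference between γ and δ: 3x = 4(1−x), giving x = 4/7.
Since Player 2 is indifferent in equilibrium, Player 2's expected payoff equals the payoff from either column against (4/7, 3/7). Using γ: 3(4/7) = 12/7.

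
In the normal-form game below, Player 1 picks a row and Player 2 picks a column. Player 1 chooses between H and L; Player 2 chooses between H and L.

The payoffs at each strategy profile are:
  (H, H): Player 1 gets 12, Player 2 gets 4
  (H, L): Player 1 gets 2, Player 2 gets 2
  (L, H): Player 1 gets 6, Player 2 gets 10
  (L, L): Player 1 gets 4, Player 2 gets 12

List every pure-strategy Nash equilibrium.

(H, H) and (L, L)

(H, H): Player 1 gets 12 ≥ 6 from L, and Player 2 gets 4 ≥ 2 from L — Nash equilibrium.
(H, L): Player 1 prefers L (4 > 2); Player 2 prefers H (4 > 2) — not an equilibrium.
(L, H): Player 1 prefers H (12 > 6); Player 2 prefers L (12 > 10) — not an equilibrium.
(L, L): Player 1 gets 4 ≥ 2 from H, and Player 2 gets 12 ≥ 10 from H — Nash equilibrium.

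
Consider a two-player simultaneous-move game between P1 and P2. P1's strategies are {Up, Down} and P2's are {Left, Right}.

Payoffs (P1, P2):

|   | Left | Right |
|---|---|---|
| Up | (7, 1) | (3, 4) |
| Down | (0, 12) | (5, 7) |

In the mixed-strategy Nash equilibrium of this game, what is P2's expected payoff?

First find x, the probability P1 plays Up, from P2's indifference between Left and Right: x + 12(1−x) = 4x + 7(1−x), giving x = 5/8.
Since P2 is indifferent in equilibrium, P2's expected payoff equals the payoff from either column against (5/8, 3/8). Using Left: (5/8) + 12(3/8) = 41/8.

41/8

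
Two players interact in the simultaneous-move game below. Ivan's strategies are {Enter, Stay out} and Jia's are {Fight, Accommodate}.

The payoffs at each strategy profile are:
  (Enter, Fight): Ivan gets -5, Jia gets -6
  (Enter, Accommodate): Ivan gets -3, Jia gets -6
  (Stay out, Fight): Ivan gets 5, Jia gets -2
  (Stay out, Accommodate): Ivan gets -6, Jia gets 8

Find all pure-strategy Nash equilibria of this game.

(Enter, Fight): Ivan prefers Stay out (5 > -5) — not an equilibrium.
(Enter, Accommodate): Ivan gets -3 ≥ -6 from Stay out, and Jia gets -6 ≥ -6 from Fight — Nash equilibrium.
(Stay out, Fight): Jia prefers Accommodate (8 > -2) — not an equilibrium.
(Stay out, Accommodate): Ivan prefers Enter (-3 > -6) — not an equilibrium.

(Enter, Accommodate)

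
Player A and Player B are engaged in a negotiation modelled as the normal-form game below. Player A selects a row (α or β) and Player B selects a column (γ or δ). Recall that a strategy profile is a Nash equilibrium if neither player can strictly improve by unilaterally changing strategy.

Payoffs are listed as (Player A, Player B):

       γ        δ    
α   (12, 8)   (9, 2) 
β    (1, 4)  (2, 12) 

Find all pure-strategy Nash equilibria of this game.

(α, γ): Player A gets 12 ≥ 1 from β, and Player B gets 8 ≥ 2 from δ — Nash equilibrium.
(α, δ): Player B prefers γ (8 > 2) — not an equilibrium.
(β, γ): Player A prefers α (12 > 1); Player B prefers δ (12 > 4) — not an equilibrium.
(β, δ): Player A prefers α (9 > 2) — not an equilibrium.

(α, γ)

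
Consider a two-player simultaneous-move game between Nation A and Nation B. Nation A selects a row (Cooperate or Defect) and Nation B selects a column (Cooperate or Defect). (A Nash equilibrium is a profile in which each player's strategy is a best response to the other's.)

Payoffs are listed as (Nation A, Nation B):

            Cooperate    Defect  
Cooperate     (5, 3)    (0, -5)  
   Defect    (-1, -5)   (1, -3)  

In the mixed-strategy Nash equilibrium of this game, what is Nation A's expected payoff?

5/7

First find y, the probability Nation B plays Cooperate, from Nation A's indifference between Cooperate and Defect: 5y = −y + (1−y), giving y = 1/7.
Since Nation A is indifferent in equilibrium, Nation A's expected payoff equals the payoff from either row against (1/7, 6/7). Using Cooperate: 5(1/7) = 5/7.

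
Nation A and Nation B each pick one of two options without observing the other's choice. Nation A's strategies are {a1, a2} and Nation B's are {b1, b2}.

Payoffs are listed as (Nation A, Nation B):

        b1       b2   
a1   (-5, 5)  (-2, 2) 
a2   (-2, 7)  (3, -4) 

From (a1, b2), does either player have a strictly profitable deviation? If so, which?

Both

Nation A at (a1, b2) earns -2; deviating to a2 yields 3 — a strict improvement.
Nation B earns 2; deviating to b1 yields 5 — a strict improvement.
Both Nation A and Nation B have strictly profitable deviations.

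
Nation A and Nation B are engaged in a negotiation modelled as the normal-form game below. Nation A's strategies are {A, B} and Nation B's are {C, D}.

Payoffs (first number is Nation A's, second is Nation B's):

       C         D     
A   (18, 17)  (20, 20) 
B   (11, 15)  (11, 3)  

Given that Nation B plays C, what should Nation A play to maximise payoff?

A

Against C, Nation A earns 18 from A and 11 from B.
So A is the best response.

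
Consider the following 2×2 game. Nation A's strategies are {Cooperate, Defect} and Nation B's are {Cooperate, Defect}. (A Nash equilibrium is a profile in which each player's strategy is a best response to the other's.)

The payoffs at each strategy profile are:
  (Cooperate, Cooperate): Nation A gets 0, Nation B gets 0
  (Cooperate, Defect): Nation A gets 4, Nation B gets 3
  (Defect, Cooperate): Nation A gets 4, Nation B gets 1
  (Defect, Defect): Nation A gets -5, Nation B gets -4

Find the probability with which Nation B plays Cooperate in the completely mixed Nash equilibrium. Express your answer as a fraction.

9/13

Let q be the probability that Nation B plays Cooperate. In a completely mixed equilibrium, Nation A must be indifferent between Cooperate and Defect.
Nation A's expected payoff from Cooperate is 4(1−q); from Defect it is 4q − 5(1−q).
Setting these equal: −4q + 4 = 9q − 5, so q = 9/13.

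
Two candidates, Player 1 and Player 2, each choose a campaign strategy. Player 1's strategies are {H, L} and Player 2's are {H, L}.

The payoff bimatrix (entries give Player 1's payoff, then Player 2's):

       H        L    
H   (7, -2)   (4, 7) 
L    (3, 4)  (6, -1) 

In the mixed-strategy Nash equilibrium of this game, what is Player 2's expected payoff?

First find p, the probability Player 1 plays H, from Player 2's indifference between H and L: −2p + 4(1−p) = 7p − (1−p), giving p = 5/14.
Since Player 2 is indifferent in equilibrium, Player 2's expected payoff equals the payoff from either column against (5/14, 9/14). Using H: −2(5/14) + 4(9/14) = 13/7.

13/7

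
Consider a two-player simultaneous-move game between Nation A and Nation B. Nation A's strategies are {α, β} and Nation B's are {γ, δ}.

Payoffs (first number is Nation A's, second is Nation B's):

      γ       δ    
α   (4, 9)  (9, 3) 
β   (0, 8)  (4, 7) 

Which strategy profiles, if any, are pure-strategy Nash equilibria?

(α, γ)

(α, γ): Nation A gets 4 ≥ 0 from β, and Nation B gets 9 ≥ 3 from δ — Nash equilibrium.
(α, δ): Nation B prefers γ (9 > 3) — not an equilibrium.
(β, γ): Nation A prefers α (4 > 0) — not an equilibrium.
(β, δ): Nation A prefers α (9 > 4); Nation B prefers γ (8 > 7) — not an equilibrium.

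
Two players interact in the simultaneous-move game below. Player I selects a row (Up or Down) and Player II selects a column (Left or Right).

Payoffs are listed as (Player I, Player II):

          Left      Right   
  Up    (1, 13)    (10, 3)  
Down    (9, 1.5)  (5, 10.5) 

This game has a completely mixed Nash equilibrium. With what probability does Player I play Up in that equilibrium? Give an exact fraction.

9/19

Let r be the probability that Player I plays Up. In a completely mixed equilibrium, Player II must be indifferent between Left and Right.
Player II's expected payoff from Left is 13r + 1.5(1−r); from Right it is 3r + 10.5(1−r).
Setting these equal: 11.5r + 1.5 = −7.5r + 10.5, so r = 9/19.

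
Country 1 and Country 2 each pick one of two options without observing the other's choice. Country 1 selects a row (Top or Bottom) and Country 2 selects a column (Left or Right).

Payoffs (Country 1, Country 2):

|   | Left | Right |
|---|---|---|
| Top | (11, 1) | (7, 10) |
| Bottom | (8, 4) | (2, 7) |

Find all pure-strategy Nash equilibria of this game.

(Top, Right)

(Top, Left): Country 2 prefers Right (10 > 1) — not an equilibrium.
(Top, Right): Country 1 gets 7 ≥ 2 from Bottom, and Country 2 gets 10 ≥ 1 from Left — Nash equilibrium.
(Bottom, Left): Country 1 prefers Top (11 > 8); Country 2 prefers Right (7 > 4) — not an equilibrium.
(Bottom, Right): Country 1 prefers Top (7 > 2) — not an equilibrium.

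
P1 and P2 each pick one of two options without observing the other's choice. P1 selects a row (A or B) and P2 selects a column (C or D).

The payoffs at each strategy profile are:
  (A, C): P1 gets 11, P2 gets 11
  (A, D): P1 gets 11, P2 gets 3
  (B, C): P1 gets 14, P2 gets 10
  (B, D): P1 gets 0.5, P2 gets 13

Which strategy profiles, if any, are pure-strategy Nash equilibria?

(A, C): P1 prefers B (14 > 11) — not an equilibrium.
(A, D): P2 prefers C (11 > 3) — not an equilibrium.
(B, C): P2 prefers D (13 > 10) — not an equilibrium.
(B, D): P1 prefers A (11 > 0.5) — not an equilibrium.

none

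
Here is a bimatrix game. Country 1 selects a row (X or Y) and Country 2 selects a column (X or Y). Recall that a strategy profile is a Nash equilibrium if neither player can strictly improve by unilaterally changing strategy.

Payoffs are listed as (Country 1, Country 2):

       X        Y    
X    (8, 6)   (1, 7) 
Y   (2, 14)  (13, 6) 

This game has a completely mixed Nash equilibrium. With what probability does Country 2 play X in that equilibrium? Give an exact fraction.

2/3

Let q be the probability that Country 2 plays X. In a completely mixed equilibrium, Country 1 must be indifferent between X and Y.
Country 1's expected payoff from X is 8q + (1−q); from Y it is 2q + 13(1−q).
Setting these equal: 7q + 1 = −11q + 13, so q = 2/3.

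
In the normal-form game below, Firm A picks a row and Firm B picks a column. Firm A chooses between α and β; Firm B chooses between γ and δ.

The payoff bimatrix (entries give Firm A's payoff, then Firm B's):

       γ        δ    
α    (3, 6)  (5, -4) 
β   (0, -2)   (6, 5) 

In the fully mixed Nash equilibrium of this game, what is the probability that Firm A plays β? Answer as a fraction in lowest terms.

Let p be the probability that Firm A plays α. In a completely mixed equilibrium, Firm B must be indifferent between γ and δ.
Firm B's expected payoff from γ is 6p − 2(1−p); from δ it is −4p + 5(1−p).
Setting these equal: 8p − 2 = −9p + 5, so p = 7/17.
Therefore Firm A plays β with probability 1 − 7/17 = 10/17.

10/17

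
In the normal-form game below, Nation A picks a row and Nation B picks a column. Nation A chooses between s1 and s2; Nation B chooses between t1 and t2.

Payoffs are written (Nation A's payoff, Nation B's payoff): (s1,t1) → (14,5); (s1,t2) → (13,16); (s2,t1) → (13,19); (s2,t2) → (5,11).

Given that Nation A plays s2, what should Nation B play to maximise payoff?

Against s2, Nation B earns 19 from t1 and 11 from t2.
So t1 is the best response.

t1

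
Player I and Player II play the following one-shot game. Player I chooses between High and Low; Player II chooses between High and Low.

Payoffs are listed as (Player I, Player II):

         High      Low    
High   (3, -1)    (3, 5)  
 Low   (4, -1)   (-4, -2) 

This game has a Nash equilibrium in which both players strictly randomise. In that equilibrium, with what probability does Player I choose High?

1/7

Let x be the probability that Player I plays High. In a completely mixed equilibrium, Player II must be indifferent between High and Low.
Player II's expected payoff from High is −x − (1−x); from Low it is 5x − 2(1−x).
Setting these equal: -1 = 7x − 2, so x = 1/7.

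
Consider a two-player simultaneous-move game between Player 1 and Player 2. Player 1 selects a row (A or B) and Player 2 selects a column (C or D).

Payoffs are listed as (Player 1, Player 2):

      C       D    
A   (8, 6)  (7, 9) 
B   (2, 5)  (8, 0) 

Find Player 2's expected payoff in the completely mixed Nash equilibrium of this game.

45/8

First find x, the probability Player 1 plays A, from Player 2's indifference between C and D: 6x + 5(1−x) = 9x, giving x = 5/8.
Since Player 2 is indifferent in equilibrium, Player 2's expected payoff equals the payoff from either column against (5/8, 3/8). Using C: 6(5/8) + 5(3/8) = 45/8.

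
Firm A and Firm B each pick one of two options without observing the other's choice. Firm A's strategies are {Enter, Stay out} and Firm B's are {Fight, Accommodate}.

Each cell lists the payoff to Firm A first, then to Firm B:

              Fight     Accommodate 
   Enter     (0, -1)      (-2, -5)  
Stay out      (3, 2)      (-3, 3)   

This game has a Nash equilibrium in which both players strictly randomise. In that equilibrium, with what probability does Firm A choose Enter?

Let r be the probability that Firm A plays Enter. In a completely mixed equilibrium, Firm B must be indifferent between Fight and Accommodate.
Firm B's expected payoff from Fight is −r + 2(1−r); from Accommodate it is −5r + 3(1−r).
Setting these equal: −3r + 2 = −8r + 3, so r = 1/5.

1/5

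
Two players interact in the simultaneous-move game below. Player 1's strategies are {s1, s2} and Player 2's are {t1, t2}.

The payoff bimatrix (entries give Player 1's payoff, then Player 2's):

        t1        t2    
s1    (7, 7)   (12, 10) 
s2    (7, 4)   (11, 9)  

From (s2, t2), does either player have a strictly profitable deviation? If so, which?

Player 1 at (s2, t2) earns 11; deviating to s1 yields 12 — a strict improvement.
Player 2 earns 9; deviating to t1 yields 4 — not better.
Only Player 1 has a strictly profitable deviation.

Player 1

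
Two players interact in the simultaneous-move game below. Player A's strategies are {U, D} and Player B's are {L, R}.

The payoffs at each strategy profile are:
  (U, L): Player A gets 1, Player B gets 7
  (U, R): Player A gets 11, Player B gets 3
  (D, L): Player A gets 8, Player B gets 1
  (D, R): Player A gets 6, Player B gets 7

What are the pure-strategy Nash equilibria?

(U, L): Player A prefers D (8 > 1) — not an equilibrium.
(U, R): Player B prefers L (7 > 3) — not an equilibrium.
(D, L): Player B prefers R (7 > 1) — not an equilibrium.
(D, R): Player A prefers U (11 > 6) — not an equilibrium.

none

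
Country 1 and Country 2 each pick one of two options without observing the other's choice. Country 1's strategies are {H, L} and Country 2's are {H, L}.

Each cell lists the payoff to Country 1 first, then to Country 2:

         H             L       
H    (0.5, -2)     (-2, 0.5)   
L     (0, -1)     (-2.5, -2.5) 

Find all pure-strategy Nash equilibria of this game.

(H, L)

(H, H): Country 2 prefers L (0.5 > -2) — not an equilibrium.
(H, L): Country 1 gets -2 ≥ -2.5 from L, and Country 2 gets 0.5 ≥ -2 from H — Nash equilibrium.
(L, H): Country 1 prefers H (0.5 > 0) — not an equilibrium.
(L, L): Country 1 prefers H (-2 > -2.5); Country 2 prefers H (-1 > -2.5) — not an equilibrium.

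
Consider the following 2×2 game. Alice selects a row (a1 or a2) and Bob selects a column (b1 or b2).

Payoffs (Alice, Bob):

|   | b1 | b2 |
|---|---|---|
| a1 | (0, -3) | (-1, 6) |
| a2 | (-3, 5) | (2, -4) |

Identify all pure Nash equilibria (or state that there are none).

none

(a1, b1): Bob prefers b2 (6 > -3) — not an equilibrium.
(a1, b2): Alice prefers a2 (2 > -1) — not an equilibrium.
(a2, b1): Alice prefers a1 (0 > -3) — not an equilibrium.
(a2, b2): Bob prefers b1 (5 > -4) — not an equilibrium.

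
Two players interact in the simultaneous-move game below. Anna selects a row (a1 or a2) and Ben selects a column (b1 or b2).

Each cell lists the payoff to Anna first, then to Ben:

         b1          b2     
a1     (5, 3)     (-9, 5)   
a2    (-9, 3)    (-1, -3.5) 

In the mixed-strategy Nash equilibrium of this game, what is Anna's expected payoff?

-43/11

First find q, the probability Ben plays b1, from Anna's indifference between a1 and a2: 5q − 9(1−q) = −9q − (1−q), giving q = 4/11.
Since Anna is indifferent in equilibrium, Anna's expected payoff equals the payoff from either row against (4/11, 7/11). Using a1: 5(4/11) − 9(7/11) = -43/11.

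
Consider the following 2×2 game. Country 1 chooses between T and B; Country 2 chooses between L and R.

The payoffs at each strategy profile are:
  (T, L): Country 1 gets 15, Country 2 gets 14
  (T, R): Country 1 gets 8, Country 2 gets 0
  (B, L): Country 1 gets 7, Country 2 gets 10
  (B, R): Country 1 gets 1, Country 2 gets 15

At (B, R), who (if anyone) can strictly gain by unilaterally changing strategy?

Country 1

Country 1 at (B, R) earns 1; deviating to T yields 8 — a strict improvement.
Country 2 earns 15; deviating to L yields 10 — not better.
Only Country 1 has a strictly profitable deviation.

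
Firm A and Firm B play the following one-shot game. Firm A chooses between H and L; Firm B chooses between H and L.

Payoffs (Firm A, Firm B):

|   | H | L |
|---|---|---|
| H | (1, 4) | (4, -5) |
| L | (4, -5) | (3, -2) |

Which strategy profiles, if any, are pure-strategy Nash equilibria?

(H, H): Firm A prefers L (4 > 1) — not an equilibrium.
(H, L): Firm B prefers H (4 > -5) — not an equilibrium.
(L, H): Firm B prefers L (-2 > -5) — not an equilibrium.
(L, L): Firm A prefers H (4 > 3) — not an equilibrium.

none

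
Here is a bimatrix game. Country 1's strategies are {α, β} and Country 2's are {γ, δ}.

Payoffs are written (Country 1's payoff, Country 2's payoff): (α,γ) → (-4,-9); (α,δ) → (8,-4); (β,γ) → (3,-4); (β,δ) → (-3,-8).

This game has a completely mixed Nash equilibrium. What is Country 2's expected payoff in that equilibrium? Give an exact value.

First find p, the probability Country 1 plays α, from Country 2's indifference between γ and δ: −9p − 4(1−p) = −4p − 8(1−p), giving p = 4/9.
Since Country 2 is indifferent in equilibrium, Country 2's expected payoff equals the payoff from either column against (4/9, 5/9). Using γ: −9(4/9) − 4(5/9) = -56/9.

-56/9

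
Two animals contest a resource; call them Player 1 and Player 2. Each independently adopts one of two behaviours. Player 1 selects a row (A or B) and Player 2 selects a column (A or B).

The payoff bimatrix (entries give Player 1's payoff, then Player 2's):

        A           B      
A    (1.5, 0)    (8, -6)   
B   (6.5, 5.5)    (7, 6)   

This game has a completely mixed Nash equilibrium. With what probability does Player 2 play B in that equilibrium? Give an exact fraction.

5/6

Let c be the probability that Player 2 plays A. In a completely mixed equilibrium, Player 1 must be indifferent between A and B.
Player 1's expected payoff from A is 1.5c + 8(1−c); from B it is 6.5c + 7(1−c).
Setting these equal: −6.5c + 8 = −0.5c + 7, so c = 1/6.
Therefore Player 2 plays B with probability 1 − 1/6 = 5/6.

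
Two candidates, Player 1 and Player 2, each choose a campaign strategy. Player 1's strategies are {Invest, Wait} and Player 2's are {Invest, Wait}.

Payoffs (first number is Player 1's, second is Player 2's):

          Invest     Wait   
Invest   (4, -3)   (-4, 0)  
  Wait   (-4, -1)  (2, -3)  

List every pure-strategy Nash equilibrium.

none

(Invest, Invest): Player 2 prefers Wait (0 > -3) — not an equilibrium.
(Invest, Wait): Player 1 prefers Wait (2 > -4) — not an equilibrium.
(Wait, Invest): Player 1 prefers Invest (4 > -4) — not an equilibrium.
(Wait, Wait): Player 2 prefers Invest (-1 > -3) — not an equilibrium.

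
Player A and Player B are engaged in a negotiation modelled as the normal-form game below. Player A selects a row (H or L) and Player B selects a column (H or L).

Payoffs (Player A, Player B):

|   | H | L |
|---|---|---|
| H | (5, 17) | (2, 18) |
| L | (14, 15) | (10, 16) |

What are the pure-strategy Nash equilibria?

(H, H): Player A prefers L (14 > 5); Player B prefers L (18 > 17) — not an equilibrium.
(H, L): Player A prefers L (10 > 2) — not an equilibrium.
(L, H): Player B prefers L (16 > 15) — not an equilibrium.
(L, L): Player A gets 10 ≥ 2 from H, and Player B gets 16 ≥ 15 from H — Nash equilibrium.

(L, L)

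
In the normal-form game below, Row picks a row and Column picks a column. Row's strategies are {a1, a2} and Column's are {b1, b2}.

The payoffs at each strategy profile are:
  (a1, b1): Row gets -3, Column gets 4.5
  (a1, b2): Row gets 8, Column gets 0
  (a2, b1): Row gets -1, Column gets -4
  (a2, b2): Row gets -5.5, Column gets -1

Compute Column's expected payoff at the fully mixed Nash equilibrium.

-3/5

First find p, the probability Row plays a1, from Column's indifference between b1 and b2: 4.5p − 4(1−p) = −(1−p), giving p = 2/5.
Since Column is indifferent in equilibrium, Column's expected payoff equals the payoff from either column against (2/5, 3/5). Using b1: 4.5(2/5) − 4(3/5) = -3/5.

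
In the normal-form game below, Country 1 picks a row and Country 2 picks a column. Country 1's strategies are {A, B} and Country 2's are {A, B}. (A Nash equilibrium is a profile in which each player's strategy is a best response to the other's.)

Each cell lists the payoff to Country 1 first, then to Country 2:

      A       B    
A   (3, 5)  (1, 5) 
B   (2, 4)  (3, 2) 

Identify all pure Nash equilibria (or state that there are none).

(A, A): Country 1 gets 3 ≥ 2 from B, and Country 2 gets 5 ≥ 5 from B — Nash equilibrium.
(A, B): Country 1 prefers B (3 > 1) — not an equilibrium.
(B, A): Country 1 prefers A (3 > 2) — not an equilibrium.
(B, B): Country 2 prefers A (4 > 2) — not an equilibrium.

(A, A)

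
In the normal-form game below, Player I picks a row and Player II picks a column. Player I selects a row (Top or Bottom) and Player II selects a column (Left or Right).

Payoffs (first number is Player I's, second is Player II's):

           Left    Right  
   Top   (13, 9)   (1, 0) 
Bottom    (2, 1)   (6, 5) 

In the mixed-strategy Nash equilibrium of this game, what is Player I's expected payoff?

19/4

First find q, the probability Player II plays Left, from Player I's indifference between Top and Bottom: 13q + (1−q) = 2q + 6(1−q), giving q = 5/16.
Since Player I is indifferent in equilibrium, Player I's expected payoff equals the payoff from either row against (5/16, 11/16). Using Top: 13(5/16) + (11/16) = 19/4.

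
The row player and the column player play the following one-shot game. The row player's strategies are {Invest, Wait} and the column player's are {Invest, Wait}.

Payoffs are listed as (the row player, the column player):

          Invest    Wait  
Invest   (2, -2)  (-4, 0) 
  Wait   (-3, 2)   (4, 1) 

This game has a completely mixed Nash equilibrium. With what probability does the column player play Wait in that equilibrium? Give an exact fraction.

Let y be the probability that the column player plays Invest. In a completely mixed equilibrium, the row player must be indifferent between Invest and Wait.
The row player's expected payoff from Invest is 2y − 4(1−y); from Wait it is −3y + 4(1−y).
Setting these equal: 6y − 4 = −7y + 4, so y = 8/13.
Therefore the column player plays Wait with probability 1 − 8/13 = 5/13.

5/13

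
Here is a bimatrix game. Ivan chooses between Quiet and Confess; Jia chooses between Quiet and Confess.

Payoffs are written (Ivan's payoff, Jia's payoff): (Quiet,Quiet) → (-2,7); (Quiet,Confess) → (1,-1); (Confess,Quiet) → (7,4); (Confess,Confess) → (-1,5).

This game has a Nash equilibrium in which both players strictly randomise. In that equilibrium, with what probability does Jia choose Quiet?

2/11

Let q be the probability that Jia plays Quiet. In a completely mixed equilibrium, Ivan must be indifferent between Quiet and Confess.
Ivan's expected payoff from Quiet is −2q + (1−q); from Confess it is 7q − (1−q).
Setting these equal: −3q + 1 = 8q − 1, so q = 2/11.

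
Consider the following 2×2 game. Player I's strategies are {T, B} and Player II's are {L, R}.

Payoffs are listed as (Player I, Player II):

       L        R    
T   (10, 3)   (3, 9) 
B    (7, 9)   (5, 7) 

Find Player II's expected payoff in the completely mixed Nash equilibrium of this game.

First find p, the probability Player I plays T, from Player II's indifference between L and R: 3p + 9(1−p) = 9p + 7(1−p), giving p = 1/4.
Since Player II is indifferent in equilibrium, Player II's expected payoff equals the payoff from either column against (1/4, 3/4). Using L: 3(1/4) + 9(3/4) = 15/2.

15/2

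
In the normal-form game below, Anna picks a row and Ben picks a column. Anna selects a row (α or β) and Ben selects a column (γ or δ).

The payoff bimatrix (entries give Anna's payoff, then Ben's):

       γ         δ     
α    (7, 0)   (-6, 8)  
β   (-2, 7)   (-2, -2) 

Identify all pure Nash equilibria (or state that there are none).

none

(α, γ): Ben prefers δ (8 > 0) — not an equilibrium.
(α, δ): Anna prefers β (-2 > -6) — not an equilibrium.
(β, γ): Anna prefers α (7 > -2) — not an equilibrium.
(β, δ): Ben prefers γ (7 > -2) — not an equilibrium.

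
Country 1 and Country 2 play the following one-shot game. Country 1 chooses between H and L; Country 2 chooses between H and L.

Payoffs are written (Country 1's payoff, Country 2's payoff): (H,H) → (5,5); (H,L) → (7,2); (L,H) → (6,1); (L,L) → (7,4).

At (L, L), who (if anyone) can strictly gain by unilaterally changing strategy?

Neither

Country 1 at (L, L) earns 7; deviating to H yields 7 — not better.
Country 2 earns 4; deviating to H yields 1 — not better.
Neither player can strictly improve; the profile is a Nash equilibrium.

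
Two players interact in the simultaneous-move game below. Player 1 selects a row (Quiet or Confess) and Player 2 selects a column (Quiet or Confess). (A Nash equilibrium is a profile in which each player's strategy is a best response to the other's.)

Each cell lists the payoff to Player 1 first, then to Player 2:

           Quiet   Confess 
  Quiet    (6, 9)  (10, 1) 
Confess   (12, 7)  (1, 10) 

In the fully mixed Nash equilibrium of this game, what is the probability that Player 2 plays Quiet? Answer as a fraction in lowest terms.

Let c be the probability that Player 2 plays Quiet. In a completely mixed equilibrium, Player 1 must be indifferent between Quiet and Confess.
Player 1's expected payoff from Quiet is 6c + 10(1−c); from Confess it is 12c + (1−c).
Setting these equal: −4c + 10 = 11c + 1, so c = 3/5.

3/5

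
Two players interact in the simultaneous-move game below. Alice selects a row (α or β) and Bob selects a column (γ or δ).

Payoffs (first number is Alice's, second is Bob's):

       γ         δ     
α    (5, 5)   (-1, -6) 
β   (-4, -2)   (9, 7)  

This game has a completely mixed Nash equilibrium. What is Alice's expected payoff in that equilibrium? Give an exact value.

First find y, the probability Bob plays γ, from Alice's indifference between α and β: 5y − (1−y) = −4y + 9(1−y), giving y = 10/19.
Since Alice is indifferent in equilibrium, Alice's expected payoff equals the payoff from either row against (10/19, 9/19). Using α: 5(10/19) − (9/19) = 41/19.

41/19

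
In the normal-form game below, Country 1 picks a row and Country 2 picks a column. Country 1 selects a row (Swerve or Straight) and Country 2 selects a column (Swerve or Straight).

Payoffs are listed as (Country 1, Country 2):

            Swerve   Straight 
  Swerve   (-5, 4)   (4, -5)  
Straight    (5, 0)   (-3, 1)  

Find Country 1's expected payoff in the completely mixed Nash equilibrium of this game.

First find q, the probability Country 2 plays Swerve, from Country 1's indifference between Swerve and Straight: −5q + 4(1−q) = 5q − 3(1−q), giving q = 7/17.
Since Country 1 is indifferent in equilibrium, Country 1's expected payoff equals the payoff from either row against (7/17, 10/17). Using Swerve: −5(7/17) + 4(10/17) = 5/17.

5/17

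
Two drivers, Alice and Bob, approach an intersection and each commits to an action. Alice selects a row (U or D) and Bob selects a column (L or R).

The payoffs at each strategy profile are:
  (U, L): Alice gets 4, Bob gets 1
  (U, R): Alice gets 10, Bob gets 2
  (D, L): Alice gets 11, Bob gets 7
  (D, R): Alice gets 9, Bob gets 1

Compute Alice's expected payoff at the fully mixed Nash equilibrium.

First find q, the probability Bob plays L, from Alice's indifference between U and D: 4q + 10(1−q) = 11q + 9(1−q), giving q = 1/8.
Since Alice is indifferent in equilibrium, Alice's expected payoff equals the payoff from either row against (1/8, 7/8). Using U: 4(1/8) + 10(7/8) = 37/4.

37/4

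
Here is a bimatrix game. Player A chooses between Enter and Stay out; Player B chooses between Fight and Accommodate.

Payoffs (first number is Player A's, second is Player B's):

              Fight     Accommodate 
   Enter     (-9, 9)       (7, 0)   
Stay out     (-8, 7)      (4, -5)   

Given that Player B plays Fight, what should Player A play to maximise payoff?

Against Fight, Player A earns -9 from Enter and -8 from Stay out.
So Stay out is the best response.

Stay out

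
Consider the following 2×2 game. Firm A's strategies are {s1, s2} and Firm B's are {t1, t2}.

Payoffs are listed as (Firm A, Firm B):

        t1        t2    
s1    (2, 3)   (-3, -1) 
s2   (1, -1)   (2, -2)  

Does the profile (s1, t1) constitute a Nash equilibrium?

At (s1, t1), Firm A earns 2; switching to s2 would give 1, so Firm A has no profitable deviation.
Firm B earns 3; switching to t2 would give -1, so Firm B has no profitable deviation.
Neither player can gain by a unilateral deviation, so this profile is a Nash equilibrium.

Yes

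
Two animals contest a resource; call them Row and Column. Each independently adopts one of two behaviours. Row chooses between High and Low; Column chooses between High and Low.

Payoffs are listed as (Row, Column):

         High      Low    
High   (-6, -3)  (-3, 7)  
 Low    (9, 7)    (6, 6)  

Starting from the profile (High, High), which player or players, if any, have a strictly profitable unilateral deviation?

Both

Row at (High, High) earns -6; deviating to Low yields 9 — a strict improvement.
Column earns -3; deviating to Low yields 7 — a strict improvement.
Both Row and Column have strictly profitable deviations.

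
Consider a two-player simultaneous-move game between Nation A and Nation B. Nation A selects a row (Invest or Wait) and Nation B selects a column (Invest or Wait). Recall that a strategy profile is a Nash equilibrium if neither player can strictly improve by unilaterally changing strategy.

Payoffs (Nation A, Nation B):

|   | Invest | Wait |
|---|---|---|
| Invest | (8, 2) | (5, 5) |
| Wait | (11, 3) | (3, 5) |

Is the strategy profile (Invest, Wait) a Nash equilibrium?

At (Invest, Wait), Nation A earns 5; switching to Wait would give 3, so Nation A has no profitable deviation.
Nation B earns 5; switching to Invest would give 2, so Nation B has no profitable deviation.
Neither player can gain by a unilateral deviation, so this profile is a Nash equilibrium.

Yes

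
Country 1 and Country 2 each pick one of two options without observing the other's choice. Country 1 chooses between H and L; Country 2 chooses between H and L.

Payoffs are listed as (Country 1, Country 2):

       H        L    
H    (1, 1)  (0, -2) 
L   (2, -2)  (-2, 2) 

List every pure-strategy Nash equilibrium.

(H, H): Country 1 prefers L (2 > 1) — not an equilibrium.
(H, L): Country 2 prefers H (1 > -2) — not an equilibrium.
(L, H): Country 2 prefers L (2 > -2) — not an equilibrium.
(L, L): Country 1 prefers H (0 > -2) — not an equilibrium.

none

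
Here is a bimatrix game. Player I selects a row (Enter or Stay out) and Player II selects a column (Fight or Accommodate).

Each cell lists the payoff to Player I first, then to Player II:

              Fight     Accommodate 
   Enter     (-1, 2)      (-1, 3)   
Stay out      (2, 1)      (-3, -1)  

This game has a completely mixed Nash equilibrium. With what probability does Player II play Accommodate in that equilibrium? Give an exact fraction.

Let c be the probability that Player II plays Fight. In a completely mixed equilibrium, Player I must be indifferent between Enter and Stay out.
Player I's expected payoff from Enter is −c − (1−c); from Stay out it is 2c − 3(1−c).
Setting these equal: -1 = 5c − 3, so c = 2/5.
Therefore Player II plays Accommodate with probability 1 − 2/5 = 3/5.

3/5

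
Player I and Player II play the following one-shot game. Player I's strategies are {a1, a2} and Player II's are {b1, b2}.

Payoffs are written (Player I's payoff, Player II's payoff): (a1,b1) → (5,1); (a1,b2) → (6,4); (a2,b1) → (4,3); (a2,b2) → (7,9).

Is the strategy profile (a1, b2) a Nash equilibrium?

At (a1, b2), Player I earns 6; switching to a2 would give 7, so Player I would deviate.
Player II earns 4; switching to b1 would give 1, so Player II has no profitable deviation.
Since at least one player can profitably deviate, this is not a Nash equilibrium.

No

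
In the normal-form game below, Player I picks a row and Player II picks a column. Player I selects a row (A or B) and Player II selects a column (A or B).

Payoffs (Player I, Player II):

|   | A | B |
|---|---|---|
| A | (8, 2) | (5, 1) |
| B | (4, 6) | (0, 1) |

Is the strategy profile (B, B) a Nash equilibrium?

No

At (B, B), Player I earns 0; switching to A would give 5, so Player I would deviate.
Player II earns 1; switching to A would give 6, so Player II would deviate.
Since at least one player can profitably deviate, this is not a Nash equilibrium.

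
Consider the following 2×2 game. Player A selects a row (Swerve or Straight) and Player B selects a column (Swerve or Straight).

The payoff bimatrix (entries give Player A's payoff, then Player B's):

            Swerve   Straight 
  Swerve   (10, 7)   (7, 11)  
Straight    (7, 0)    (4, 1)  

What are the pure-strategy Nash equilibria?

(Swerve, Swerve): Player B prefers Straight (11 > 7) — not an equilibrium.
(Swerve, Straight): Player A gets 7 ≥ 4 from Straight, and Player B gets 11 ≥ 7 from Swerve — Nash equilibrium.
(Straight, Swerve): Player A prefers Swerve (10 > 7); Player B prefers Straight (1 > 0) — not an equilibrium.
(Straight, Straight): Player A prefers Swerve (7 > 4) — not an equilibrium.

(Swerve, Straight)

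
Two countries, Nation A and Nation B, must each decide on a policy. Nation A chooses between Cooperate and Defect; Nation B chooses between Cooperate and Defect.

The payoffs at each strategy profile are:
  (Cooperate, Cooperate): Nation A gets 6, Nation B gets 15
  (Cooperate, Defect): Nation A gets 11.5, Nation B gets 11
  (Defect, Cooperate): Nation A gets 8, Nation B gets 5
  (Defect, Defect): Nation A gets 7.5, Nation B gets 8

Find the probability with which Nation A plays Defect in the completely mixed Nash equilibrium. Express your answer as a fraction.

Let r be the probability that Nation A plays Cooperate. In a completely mixed equilibrium, Nation B must be indifferent between Cooperate and Defect.
Nation B's expected payoff from Cooperate is 15r + 5(1−r); from Defect it is 11r + 8(1−r).
Setting these equal: 10r + 5 = 3r + 8, so r = 3/7.
Therefore Nation A plays Defect with probability 1 − 3/7 = 4/7.

4/7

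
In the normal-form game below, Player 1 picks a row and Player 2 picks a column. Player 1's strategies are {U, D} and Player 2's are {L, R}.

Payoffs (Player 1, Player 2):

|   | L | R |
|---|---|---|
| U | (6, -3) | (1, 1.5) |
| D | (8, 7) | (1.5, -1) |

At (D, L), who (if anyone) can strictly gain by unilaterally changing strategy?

Neither

Player 1 at (D, L) earns 8; deviating to U yields 6 — not better.
Player 2 earns 7; deviating to R yields -1 — not better.
Neither player can strictly improve; the profile is a Nash equilibrium.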